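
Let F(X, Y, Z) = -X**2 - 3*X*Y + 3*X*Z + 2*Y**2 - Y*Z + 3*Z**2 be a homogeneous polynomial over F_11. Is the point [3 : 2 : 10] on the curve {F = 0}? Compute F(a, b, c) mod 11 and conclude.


F(3,2,10) ≡ 10 (mod 11); P is NOT on the curve.

Evaluate F(3, 2, 10) term-by-term (mod 11).
  -X**2 ↦ -1·9·1·1 = -9
  -3*X*Y ↦ -3·3·2·1 = -18
  3*X*Z ↦ 3·3·1·10 = 90
  2*Y**2 ↦ 2·1·4·1 = 8
  -Y*Z ↦ -1·1·2·10 = -20
  3*Z**2 ↦ 3·1·1·100 = 300
Sum: F(3, 2, 10) = (-9) + (-18) + (90) + (8) + (-20) + (300) = 351.
Reducing mod 11: 351 ≡ 10 (mod 11).
Since F(a, b, c) ≡ 10 ≠ 0 (mod 11), P does NOT lie on the curve.


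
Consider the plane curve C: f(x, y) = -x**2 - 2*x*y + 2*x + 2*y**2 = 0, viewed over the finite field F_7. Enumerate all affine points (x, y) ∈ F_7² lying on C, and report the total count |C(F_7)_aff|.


Affine F_7-points: {(0, 0), (2, 0), (2, 2), (3, 1), (3, 2), (4, 1), (4, 3), (6, 3)}; count = 8.

For each of the 49 pairs (x, y) ∈ F_7², evaluate f(x, y) mod 7. Record the zeros.
  x = 0: [0↦0, 1↦2, 2↦1, 3↦4, 4↦4, 5↦1, 6↦2]  zeros at y ∈ {0}
  x = 1: [0↦1, 1↦1, 2↦5, 3↦6, 4↦4, 5↦6, 6↦5]  zeros at y ∈ ∅
  x = 2: [0↦0, 1↦5, 2↦0, 3↦6, 4↦2, 5↦2, 6↦6]  zeros at y ∈ {0, 2}
  x = 3: [0↦4, 1↦0, 2↦0, 3↦4, 4↦5, 5↦3, 6↦5]  zeros at y ∈ {1, 2}
  x = 4: [0↦6, 1↦0, 2↦5, 3↦0, 4↦6, 5↦2, 6↦2]  zeros at y ∈ {1, 3}
  x = 5: [0↦6, 1↦5, 2↦1, 3↦1, 4↦5, 5↦6, 6↦4]  zeros at y ∈ ∅
  x = 6: [0↦4, 1↦1, 2↦2, 3↦0, 4↦2, 5↦1, 6↦4]  zeros at y ∈ {3}
Collecting zeros: affine points = {(0, 0), (2, 0), (2, 2), (3, 1), (3, 2), (4, 1), (4, 3), (6, 3)}.
Total count |C(F_7)_aff| = 8.


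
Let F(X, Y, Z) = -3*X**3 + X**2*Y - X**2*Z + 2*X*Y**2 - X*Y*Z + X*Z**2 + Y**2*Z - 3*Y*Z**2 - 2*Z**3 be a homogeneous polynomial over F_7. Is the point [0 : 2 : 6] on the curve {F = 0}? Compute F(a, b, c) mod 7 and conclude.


F(0,2,6) ≡ 6 (mod 7); P is NOT on the curve.

Evaluate F(0, 2, 6) term-by-term (mod 7).
  -3*X**3 ↦ -3·0·1·1 = 0
  X**2*Y ↦ 1·0·2·1 = 0
  -X**2*Z ↦ -1·0·1·6 = 0
  2*X*Y**2 ↦ 2·0·4·1 = 0
  -X*Y*Z ↦ -1·0·2·6 = 0
  X*Z**2 ↦ 1·0·1·36 = 0
  Y**2*Z ↦ 1·1·4·6 = 24
  -3*Y*Z**2 ↦ -3·1·2·36 = -216
  -2*Z**3 ↦ -2·1·1·216 = -432
Sum: F(0, 2, 6) = (0) + (0) + (0) + (0) + (0) + (0) + (24) + (-216) + (-432) = -624.
Reducing mod 7: -624 ≡ 6 (mod 7).
Since F(a, b, c) ≡ 6 ≠ 0 (mod 7), P does NOT lie on the curve.


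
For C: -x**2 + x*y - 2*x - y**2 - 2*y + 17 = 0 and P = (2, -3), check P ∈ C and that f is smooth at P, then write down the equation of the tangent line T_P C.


Tangent line at P: -9*x + 6*y + 36 = 0.

Step 1: f(2, -3) = 0, so P lies on C.
Step 2: partial derivatives
  f_x(x, y) = -2*x + y - 2, f_y(x, y) = x - 2*y - 2.
  f_x(P) = -9, f_y(P) = 6 (gradient nonzero, so P is smooth).
Step 3: tangent line at P: -9·(x − 2) + 6·(y − -3) = 0.
Expanding: -9*x + 6*y + 36 = 0.


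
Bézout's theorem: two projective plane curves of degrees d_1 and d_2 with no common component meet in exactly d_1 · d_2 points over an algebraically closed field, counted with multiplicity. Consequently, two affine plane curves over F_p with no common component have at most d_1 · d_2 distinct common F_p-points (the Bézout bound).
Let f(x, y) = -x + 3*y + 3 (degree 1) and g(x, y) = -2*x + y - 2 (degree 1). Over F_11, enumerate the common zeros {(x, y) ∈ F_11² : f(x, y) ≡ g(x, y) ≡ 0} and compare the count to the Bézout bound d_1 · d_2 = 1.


Common zeros: {(7, 5)}; count = 1; Bézout bound = 1.

deg(f) = 1, deg(g) = 1, so Bézout bound = 1.
Scan x ∈ F_11. For each x, list the y ∈ F_11 with f(x, y) ≡ 0 and those with g(x, y) ≡ 0 (mod 11); the common zeros in that column are the intersection.
  x = 0: f ≡ 0 at y ∈ {10}; g ≡ 0 at y ∈ {2}; common: ∅.
  x = 1: f ≡ 0 at y ∈ {3}; g ≡ 0 at y ∈ {4}; common: ∅.
  x = 2: f ≡ 0 at y ∈ {7}; g ≡ 0 at y ∈ {6}; common: ∅.
  x = 3: f ≡ 0 at y ∈ {0}; g ≡ 0 at y ∈ {8}; common: ∅.
  x = 4: f ≡ 0 at y ∈ {4}; g ≡ 0 at y ∈ {10}; common: ∅.
  x = 5: f ≡ 0 at y ∈ {8}; g ≡ 0 at y ∈ {1}; common: ∅.
  x = 6: f ≡ 0 at y ∈ {1}; g ≡ 0 at y ∈ {3}; common: ∅.
  x = 7: f ≡ 0 at y ∈ {5}; g ≡ 0 at y ∈ {5}; common: {5}.
  x = 8: f ≡ 0 at y ∈ {9}; g ≡ 0 at y ∈ {7}; common: ∅.
  x = 9: f ≡ 0 at y ∈ {2}; g ≡ 0 at y ∈ {9}; common: ∅.
  x = 10: f ≡ 0 at y ∈ {6}; g ≡ 0 at y ∈ {0}; common: ∅.
Collecting: common zeros = {(7, 5)}, so the count is 1.
Comparison with the Bézout bound: 1 ≤ 1 = deg(f)·deg(g), as expected for curves with no common component (the bound is attained).


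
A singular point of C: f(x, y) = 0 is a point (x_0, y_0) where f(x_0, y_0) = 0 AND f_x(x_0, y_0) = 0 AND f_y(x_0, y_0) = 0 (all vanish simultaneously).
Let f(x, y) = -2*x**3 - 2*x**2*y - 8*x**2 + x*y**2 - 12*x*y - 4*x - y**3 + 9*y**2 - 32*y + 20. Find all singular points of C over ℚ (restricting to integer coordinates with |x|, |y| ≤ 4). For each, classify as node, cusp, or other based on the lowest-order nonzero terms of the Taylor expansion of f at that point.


Singular points: {(-2, 2)}; classification: cusp.

Compute partial derivatives:
  f_x = -6*x**2 - 4*x*y - 16*x + y**2 - 12*y - 4.
  f_y = -2*x**2 + 2*x*y - 12*x - 3*y**2 + 18*y - 32.
Scan x_0 ∈ {−4, ..., 4}. For each x_0, f_y(x_0, y) is a polynomial in y; find its integer roots y ∈ {−4, ..., 4}, then test f_x and f at those candidates.
  x = -4: f_y(-4, y) = -3*y**2 + 10*y - 16; no integer root y with |y| ≤ 4.
  x = -3: f_y(-3, y) = -3*y**2 + 12*y - 14; no integer root y with |y| ≤ 4.
  x = -2: f_y(-2, y) = -3*y**2 + 14*y - 16; vanishes at y ∈ {2}. (-2, 2): f_x = 0, f = 0 — SINGULAR.
  x = -1: f_y(-1, y) = -3*y**2 + 16*y - 22; no integer root y with |y| ≤ 4.
  x = 0: f_y(0, y) = -3*y**2 + 18*y - 32; no integer root y with |y| ≤ 4.
  x = 1: f_y(1, y) = -3*y**2 + 20*y - 46; no integer root y with |y| ≤ 4.
  x = 2: f_y(2, y) = -3*y**2 + 22*y - 64; no integer root y with |y| ≤ 4.
  x = 3: f_y(3, y) = -3*y**2 + 24*y - 86; no integer root y with |y| ≤ 4.
  x = 4: f_y(4, y) = -3*y**2 + 26*y - 112; no integer root y with |y| ≤ 4.
Only singular point on the grid: (-2, 2).
Classify: substitute x = -2 + u, y = 2 + v and expand: f = -2*u**3 - 2*u**2*v + u*v**2 - v**3 + v**2.
No constant or linear terms (consistent with a singular point). Quadratic part: v**2. Cubic part: -2*u**3 - 2*u**2*v + u*v**2 - v**3.
The quadratic part v**2 is a perfect square, so there is a single (double) tangent line v = 0, i.e. y = 2. Restricting the cubic part to that line (v = 0) leaves -2*u**3 ≠ 0, so f is not divisible by v and the branch is v² ≈ 2*u**3 to lowest order — this is a cusp.
Classification: cusp.


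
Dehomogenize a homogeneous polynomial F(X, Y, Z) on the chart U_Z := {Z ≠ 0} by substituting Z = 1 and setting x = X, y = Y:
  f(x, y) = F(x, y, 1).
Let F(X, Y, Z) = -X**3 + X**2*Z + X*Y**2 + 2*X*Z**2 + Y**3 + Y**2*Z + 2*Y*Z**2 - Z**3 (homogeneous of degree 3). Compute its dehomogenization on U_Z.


f(x, y) = -x**3 + x**2 + x*y**2 + 2*x + y**3 + y**2 + 2*y - 1

On U_Z we set Z = 1. Each monomial c·X^i·Y^j·Z^k in F becomes c·x^i·y^j·1^k = c·x^i·y^j.
Substituting Z = 1: F(X, Y, 1) = -x**3 + x**2 + x*y**2 + 2*x + y**3 + y**2 + 2*y - 1.
Note: deg(f) ≤ deg(F) = 3; strict inequality happens when F is divisible by Z (lost terms).


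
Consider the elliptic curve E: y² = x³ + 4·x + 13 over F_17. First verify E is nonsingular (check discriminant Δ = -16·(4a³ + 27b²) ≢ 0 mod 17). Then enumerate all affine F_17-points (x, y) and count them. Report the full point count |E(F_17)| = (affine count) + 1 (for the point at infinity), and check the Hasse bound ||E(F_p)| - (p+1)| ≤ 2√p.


Affine points = {(0, 8), (0, 9), (1, 1), (1, 16), (3, 1), (3, 16), (4, 5), (4, 12), (6, 7), (6, 10), (8, 8), (8, 9), (9, 8), (9, 9), (10, 4), (10, 13), (12, 2), (12, 15), (13, 1), (13, 16), (14, 5), (14, 12), (16, 5), (16, 12)}; affine count = 24; |E(F_17)| = 25.

Discriminant check: Δ ∝ 4a³ + 27b² = 4·4³ + 27·13² = 4·64 + 27·169 ≡ 8 (mod 17). Nonzero ⇒ E is nonsingular.
For each x ∈ F_17, compute rhs = x³ + 4·x + 13 mod 17, then count y ∈ F_17 with y² ≡ rhs.
  x = 0: rhs = 13, matching y values: 8, 9 (2 points).
  x = 1: rhs = 1, matching y values: 1, 16 (2 points).
  x = 2: rhs = 12, matching y values: none (0 points).
  x = 3: rhs = 1, matching y values: 1, 16 (2 points).
  x = 4: rhs = 8, matching y values: 5, 12 (2 points).
  x = 5: rhs = 5, matching y values: none (0 points).
  x = 6: rhs = 15, matching y values: 7, 10 (2 points).
  x = 7: rhs = 10, matching y values: none (0 points).
  x = 8: rhs = 13, matching y values: 8, 9 (2 points).
  x = 9: rhs = 13, matching y values: 8, 9 (2 points).
  x = 10: rhs = 16, matching y values: 4, 13 (2 points).
  x = 11: rhs = 11, matching y values: none (0 points).
  x = 12: rhs = 4, matching y values: 2, 15 (2 points).
  x = 13: rhs = 1, matching y values: 1, 16 (2 points).
  x = 14: rhs = 8, matching y values: 5, 12 (2 points).
  x = 15: rhs = 14, matching y values: none (0 points).
  x = 16: rhs = 8, matching y values: 5, 12 (2 points).
Total affine count: 24.
Full point count |E(F_17)| = 24 + 1 = 25.
Hasse bound: |25 − (17+1)| = |7| = 7 ≤ 2√17 ≈ 8.2462 ✓.


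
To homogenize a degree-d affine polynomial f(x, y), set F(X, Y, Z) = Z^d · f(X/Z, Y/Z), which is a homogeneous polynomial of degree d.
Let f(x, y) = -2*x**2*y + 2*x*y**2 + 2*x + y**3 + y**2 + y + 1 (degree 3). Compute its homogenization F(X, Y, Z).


F(X, Y, Z) = -2*X**2*Y + 2*X*Y**2 + 2*X*Z**2 + Y**3 + Y**2*Z + Y*Z**2 + Z**3

deg(f) = 3.
Substitute x = X/Z, y = Y/Z into f, then multiply by Z^3.
  monomial -2·x^2·y^1 ↦ -2·X^2·Y^1·Z^0.
  monomial 2·x^1·y^2 ↦ 2·X^1·Y^2·Z^0.
  monomial 2·x^1·y^0 ↦ 2·X^1·Y^0·Z^2.
  monomial 1·x^0·y^3 ↦ 1·X^0·Y^3·Z^0.
  monomial 1·x^0·y^2 ↦ 1·X^0·Y^2·Z^1.
  monomial 1·x^0·y^1 ↦ 1·X^0·Y^1·Z^2.
  monomial 1·x^0·y^0 ↦ 1·X^0·Y^0·Z^3.
Collecting: F(X, Y, Z) = -2*X**2*Y + 2*X*Y**2 + 2*X*Z**2 + Y**3 + Y**2*Z + Y*Z**2 + Z**3.


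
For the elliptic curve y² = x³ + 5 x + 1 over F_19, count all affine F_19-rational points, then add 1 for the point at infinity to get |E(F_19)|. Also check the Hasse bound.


Affine points = {(0, 1), (0, 18), (1, 8), (1, 11), (2, 0), (3, 9), (3, 10), (4, 3), (4, 16), (6, 0), (10, 5), (10, 14), (11, 0), (16, 4), (16, 15)}; affine count = 15; |E(F_19)| = 16.

Discriminant check: Δ ∝ 4a³ + 27b² = 4·5³ + 27·1² = 4·125 + 27·1 ≡ 14 (mod 19). Nonzero ⇒ E is nonsingular.
For each x ∈ F_19, compute rhs = x³ + 5·x + 1 mod 19, then count y ∈ F_19 with y² ≡ rhs.
  x = 0: rhs = 1, matching y values: 1, 18 (2 points).
  x = 1: rhs = 7, matching y values: 8, 11 (2 points).
  x = 2: rhs = 0, matching y values: 0 (1 points).
  x = 3: rhs = 5, matching y values: 9, 10 (2 points).
  x = 4: rhs = 9, matching y values: 3, 16 (2 points).
  x = 5: rhs = 18, matching y values: none (0 points).
  x = 6: rhs = 0, matching y values: 0 (1 points).
  x = 7: rhs = 18, matching y values: none (0 points).
  x = 8: rhs = 2, matching y values: none (0 points).
  x = 9: rhs = 15, matching y values: none (0 points).
  x = 10: rhs = 6, matching y values: 5, 14 (2 points).
  x = 11: rhs = 0, matching y values: 0 (1 points).
  x = 12: rhs = 3, matching y values: none (0 points).
  x = 13: rhs = 2, matching y values: none (0 points).
  x = 14: rhs = 3, matching y values: none (0 points).
  x = 15: rhs = 12, matching y values: none (0 points).
  x = 16: rhs = 16, matching y values: 4, 15 (2 points).
  x = 17: rhs = 2, matching y values: none (0 points).
  x = 18: rhs = 14, matching y values: none (0 points).
Total affine count: 15.
Full point count |E(F_19)| = 15 + 1 = 16.
Hasse bound: |16 − (19+1)| = |-4| = 4 ≤ 2√19 ≈ 8.7178 ✓.


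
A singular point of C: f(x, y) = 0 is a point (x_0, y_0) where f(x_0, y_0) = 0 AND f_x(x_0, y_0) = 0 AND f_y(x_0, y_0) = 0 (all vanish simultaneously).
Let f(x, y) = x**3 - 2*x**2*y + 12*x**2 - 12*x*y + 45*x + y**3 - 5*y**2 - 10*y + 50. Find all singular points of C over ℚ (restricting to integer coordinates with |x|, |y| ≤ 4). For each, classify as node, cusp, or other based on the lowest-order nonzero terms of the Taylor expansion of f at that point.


Singular points: {(-3, 2)}; classification: node.

Compute partial derivatives:
  f_x = 3*x**2 - 4*x*y + 24*x - 12*y + 45.
  f_y = -2*x**2 - 12*x + 3*y**2 - 10*y - 10.
Scan x_0 ∈ {−4, ..., 4}. For each x_0, f_y(x_0, y) is a polynomial in y; find its integer roots y ∈ {−4, ..., 4}, then test f_x and f at those candidates.
  x = -4: f_y(-4, y) = 3*y**2 - 10*y + 6; no integer root y with |y| ≤ 4.
  x = -3: f_y(-3, y) = 3*y**2 - 10*y + 8; vanishes at y ∈ {2}. (-3, 2): f_x = 0, f = 0 — SINGULAR.
  x = -2: f_y(-2, y) = 3*y**2 - 10*y + 6; no integer root y with |y| ≤ 4.
  x = -1: f_y(-1, y) = 3*y**2 - 10*y; vanishes at y ∈ {0}. (-1, 0): f_x = 24 ≠ 0.
  x = 0: f_y(0, y) = 3*y**2 - 10*y - 10; no integer root y with |y| ≤ 4.
  x = 1: f_y(1, y) = 3*y**2 - 10*y - 24; no integer root y with |y| ≤ 4.
  x = 2: f_y(2, y) = 3*y**2 - 10*y - 42; no integer root y with |y| ≤ 4.
  x = 3: f_y(3, y) = 3*y**2 - 10*y - 64; no integer root y with |y| ≤ 4.
  x = 4: f_y(4, y) = 3*y**2 - 10*y - 90; no integer root y with |y| ≤ 4.
Only singular point on the grid: (-3, 2).
Classify: substitute x = -3 + u, y = 2 + v and expand: f = u**3 - 2*u**2*v - u**2 + v**3 + v**2.
No constant or linear terms (consistent with a singular point). Quadratic part: -u**2 + v**2. Cubic part: u**3 - 2*u**2*v + v**3.
The quadratic part v**2 - u**2 = (v − u)(v + u) splits into two distinct linear factors, so there are two distinct tangent lines y − 2 = ±(x − -3) — this is a node (ordinary double point).
Classification: node.


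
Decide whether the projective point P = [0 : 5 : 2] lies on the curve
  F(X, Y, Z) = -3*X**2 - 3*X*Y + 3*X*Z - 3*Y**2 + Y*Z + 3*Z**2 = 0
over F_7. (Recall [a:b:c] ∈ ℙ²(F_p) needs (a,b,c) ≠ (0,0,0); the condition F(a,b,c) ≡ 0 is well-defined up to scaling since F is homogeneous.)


F(0,5,2) ≡ 3 (mod 7); P is NOT on the curve.

Evaluate F(0, 5, 2) term-by-term (mod 7).
  -3*X**2 ↦ -3·0·1·1 = 0
  -3*X*Y ↦ -3·0·5·1 = 0
  3*X*Z ↦ 3·0·1·2 = 0
  -3*Y**2 ↦ -3·1·25·1 = -75
  Y*Z ↦ 1·1·5·2 = 10
  3*Z**2 ↦ 3·1·1·4 = 12
Sum: F(0, 5, 2) = (0) + (0) + (0) + (-75) + (10) + (12) = -53.
Reducing mod 7: -53 ≡ 3 (mod 7).
Since F(a, b, c) ≡ 3 ≠ 0 (mod 7), P does NOT lie on the curve.


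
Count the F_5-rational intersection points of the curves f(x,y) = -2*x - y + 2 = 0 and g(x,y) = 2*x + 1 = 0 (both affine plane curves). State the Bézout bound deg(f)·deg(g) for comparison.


Common zeros: {(2, 3)}; count = 1; Bézout bound = 1.

deg(f) = 1, deg(g) = 1, so Bézout bound = 1.
Scan x ∈ F_5. For each x, list the y ∈ F_5 with f(x, y) ≡ 0 and those with g(x, y) ≡ 0 (mod 5); the common zeros in that column are the intersection.
  x = 0: f ≡ 0 at y ∈ {2}; g ≡ 0 at y ∈ ∅; common: ∅.
  x = 1: f ≡ 0 at y ∈ {0}; g ≡ 0 at y ∈ ∅; common: ∅.
  x = 2: f ≡ 0 at y ∈ {3}; g ≡ 0 at y ∈ {0, 1, 2, 3, 4}; common: {3}.
  x = 3: f ≡ 0 at y ∈ {1}; g ≡ 0 at y ∈ ∅; common: ∅.
  x = 4: f ≡ 0 at y ∈ {4}; g ≡ 0 at y ∈ ∅; common: ∅.
Collecting: common zeros = {(2, 3)}, so the count is 1.
Comparison with the Bézout bound: 1 ≤ 1 = deg(f)·deg(g), as expected for curves with no common component (the bound is attained).


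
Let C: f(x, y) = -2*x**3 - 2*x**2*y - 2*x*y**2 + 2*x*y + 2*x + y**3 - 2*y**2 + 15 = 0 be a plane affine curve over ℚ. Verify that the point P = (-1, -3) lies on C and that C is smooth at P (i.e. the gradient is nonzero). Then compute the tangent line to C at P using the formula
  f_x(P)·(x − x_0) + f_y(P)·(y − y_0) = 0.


Tangent line at P: -40*x + 23*y + 29 = 0.

Step 1: f(-1, -3) = 0, so P lies on C.
Step 2: partial derivatives
  f_x(x, y) = -6*x**2 - 4*x*y - 2*y**2 + 2*y + 2, f_y(x, y) = -2*x**2 - 4*x*y + 2*x + 3*y**2 - 4*y.
  f_x(P) = -40, f_y(P) = 23 (gradient nonzero, so P is smooth).
Step 3: tangent line at P: -40·(x − -1) + 23·(y − -3) = 0.
Expanding: -40*x + 23*y + 29 = 0.


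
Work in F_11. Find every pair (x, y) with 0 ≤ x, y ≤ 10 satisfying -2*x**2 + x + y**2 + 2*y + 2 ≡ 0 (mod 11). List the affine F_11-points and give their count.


Affine F_11-points: {(1, 10), (2, 3), (2, 6), (3, 4), (3, 5), (4, 3), (4, 6), (5, 10), (8, 2), (8, 7), (9, 2), (9, 7)}; count = 12.

For each of the 121 pairs (x, y) ∈ F_11², evaluate f(x, y) mod 11. Record the zeros.
  x = 0: [0↦2, 1↦5, 2↦10, 3↦6, 4↦4, 5↦4, 6↦6, 7↦10, 8↦5, 9↦2, 10↦1]  zeros at y ∈ ∅
  x = 1: [0↦1, 1↦4, 2↦9, 3↦5, 4↦3, 5↦3, 6↦5, 7↦9, 8↦4, 9↦1, 10↦0]  zeros at y ∈ {10}
  x = 2: [0↦7, 1↦10, 2↦4, 3↦0, 4↦9, 5↦9, 6↦0, 7↦4, 8↦10, 9↦7, 10↦6]  zeros at y ∈ {3, 6}
  x = 3: [0↦9, 1↦1, 2↦6, 3↦2, 4↦0, 5↦0, 6↦2, 7↦6, 8↦1, 9↦9, 10↦8]  zeros at y ∈ {4, 5}
  x = 4: [0↦7, 1↦10, 2↦4, 3↦0, 4↦9, 5↦9, 6↦0, 7↦4, 8↦10, 9↦7, 10↦6]  zeros at y ∈ {3, 6}
  x = 5: [0↦1, 1↦4, 2↦9, 3↦5, 4↦3, 5↦3, 6↦5, 7↦9, 8↦4, 9↦1, 10↦0]  zeros at y ∈ {10}
  x = 6: [0↦2, 1↦5, 2↦10, 3↦6, 4↦4, 5↦4, 6↦6, 7↦10, 8↦5, 9↦2, 10↦1]  zeros at y ∈ ∅
  x = 7: [0↦10, 1↦2, 2↦7, 3↦3, 4↦1, 5↦1, 6↦3, 7↦7, 8↦2, 9↦10, 10↦9]  zeros at y ∈ ∅
  x = 8: [0↦3, 1↦6, 2↦0, 3↦7, 4↦5, 5↦5, 6↦7, 7↦0, 8↦6, 9↦3, 10↦2]  zeros at y ∈ {2, 7}
  x = 9: [0↦3, 1↦6, 2↦0, 3↦7, 4↦5, 5↦5, 6↦7, 7↦0, 8↦6, 9↦3, 10↦2]  zeros at y ∈ {2, 7}
  x = 10: [0↦10, 1↦2, 2↦7, 3↦3, 4↦1, 5↦1, 6↦3, 7↦7, 8↦2, 9↦10, 10↦9]  zeros at y ∈ ∅
Collecting zeros: affine points = {(1, 10), (2, 3), (2, 6), (3, 4), (3, 5), (4, 3), (4, 6), (5, 10), (8, 2), (8, 7), (9, 2), (9, 7)}.
Total count |C(F_11)_aff| = 12.


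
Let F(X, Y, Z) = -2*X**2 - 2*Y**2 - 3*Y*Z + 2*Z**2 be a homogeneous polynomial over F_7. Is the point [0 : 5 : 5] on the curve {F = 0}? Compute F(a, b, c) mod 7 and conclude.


F(0,5,5) ≡ 2 (mod 7); P is NOT on the curve.

Evaluate F(0, 5, 5) term-by-term (mod 7).
  -2*X**2 ↦ -2·0·1·1 = 0
  -2*Y**2 ↦ -2·1·25·1 = -50
  -3*Y*Z ↦ -3·1·5·5 = -75
  2*Z**2 ↦ 2·1·1·25 = 50
Sum: F(0, 5, 5) = (0) + (-50) + (-75) + (50) = -75.
Reducing mod 7: -75 ≡ 2 (mod 7).
Since F(a, b, c) ≡ 2 ≠ 0 (mod 7), P does NOT lie on the curve.


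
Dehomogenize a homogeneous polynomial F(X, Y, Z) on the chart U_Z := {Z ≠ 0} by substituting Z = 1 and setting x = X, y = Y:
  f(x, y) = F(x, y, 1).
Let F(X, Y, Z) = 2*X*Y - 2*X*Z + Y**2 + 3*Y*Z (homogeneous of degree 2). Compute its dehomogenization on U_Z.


f(x, y) = 2*x*y - 2*x + y**2 + 3*y

On U_Z we set Z = 1. Each monomial c·X^i·Y^j·Z^k in F becomes c·x^i·y^j·1^k = c·x^i·y^j.
Substituting Z = 1: F(X, Y, 1) = 2*x*y - 2*x + y**2 + 3*y.
Note: deg(f) ≤ deg(F) = 2; strict inequality happens when F is divisible by Z (lost terms).


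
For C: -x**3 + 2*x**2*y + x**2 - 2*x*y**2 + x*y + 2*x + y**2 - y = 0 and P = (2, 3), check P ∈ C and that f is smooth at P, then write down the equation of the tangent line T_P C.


Tangent line at P: 3*x - 9*y + 21 = 0.

Step 1: f(2, 3) = 0, so P lies on C.
Step 2: partial derivatives
  f_x(x, y) = -3*x**2 + 4*x*y + 2*x - 2*y**2 + y + 2, f_y(x, y) = 2*x**2 - 4*x*y + x + 2*y - 1.
  f_x(P) = 3, f_y(P) = -9 (gradient nonzero, so P is smooth).
Step 3: tangent line at P: 3·(x − 2) + -9·(y − 3) = 0.
Expanding: 3*x - 9*y + 21 = 0.


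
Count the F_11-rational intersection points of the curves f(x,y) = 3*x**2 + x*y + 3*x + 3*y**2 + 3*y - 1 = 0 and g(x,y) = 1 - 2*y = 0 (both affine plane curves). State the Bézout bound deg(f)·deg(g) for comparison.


Common zeros: {(4, 6)}; count = 1; Bézout bound = 2.

deg(f) = 2, deg(g) = 1, so Bézout bound = 2.
Scan x ∈ F_11. For each x, list the y ∈ F_11 with f(x, y) ≡ 0 and those with g(x, y) ≡ 0 (mod 11); the common zeros in that column are the intersection.
  x = 0: f ≡ 0 at y ∈ ∅; g ≡ 0 at y ∈ {6}; common: ∅.
  x = 1: f ≡ 0 at y ∈ {3}; g ≡ 0 at y ∈ {6}; common: ∅.
  x = 2: f ≡ 0 at y ∈ ∅; g ≡ 0 at y ∈ {6}; common: ∅.
  x = 3: f ≡ 0 at y ∈ {1, 8}; g ≡ 0 at y ∈ {6}; common: ∅.
  x = 4: f ≡ 0 at y ∈ {6, 10}; g ≡ 0 at y ∈ {6}; common: {6}.
  x = 5: f ≡ 0 at y ∈ ∅; g ≡ 0 at y ∈ {6}; common: ∅.
  x = 6: f ≡ 0 at y ∈ {4}; g ≡ 0 at y ∈ {6}; common: ∅.
  x = 7: f ≡ 0 at y ∈ ∅; g ≡ 0 at y ∈ {6}; common: ∅.
  x = 8: f ≡ 0 at y ∈ {3, 8}; g ≡ 0 at y ∈ {6}; common: ∅.
  x = 9: f ≡ 0 at y ∈ ∅; g ≡ 0 at y ∈ {6}; common: ∅.
  x = 10: f ≡ 0 at y ∈ {4, 10}; g ≡ 0 at y ∈ {6}; common: ∅.
Collecting: common zeros = {(4, 6)}, so the count is 1.
Comparison with the Bézout bound: 1 ≤ 2 = deg(f)·deg(g), as expected for curves with no common component (the affine F_11-count falls short of the bound because intersections may lie at infinity, over extension fields, or carry multiplicity).


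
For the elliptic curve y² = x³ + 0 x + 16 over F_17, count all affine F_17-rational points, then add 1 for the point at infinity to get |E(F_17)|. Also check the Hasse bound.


Affine points = {(0, 4), (0, 13), (1, 0), (3, 3), (3, 14), (7, 6), (7, 11), (8, 1), (8, 16), (10, 8), (10, 9), (11, 2), (11, 15), (15, 5), (15, 12), (16, 7), (16, 10)}; affine count = 17; |E(F_17)| = 18.

Discriminant check: Δ ∝ 4a³ + 27b² = 4·0³ + 27·16² = 4·0 + 27·256 ≡ 10 (mod 17). Nonzero ⇒ E is nonsingular.
For each x ∈ F_17, compute rhs = x³ + 0·x + 16 mod 17, then count y ∈ F_17 with y² ≡ rhs.
  x = 0: rhs = 16, matching y values: 4, 13 (2 points).
  x = 1: rhs = 0, matching y values: 0 (1 points).
  x = 2: rhs = 7, matching y values: none (0 points).
  x = 3: rhs = 9, matching y values: 3, 14 (2 points).
  x = 4: rhs = 12, matching y values: none (0 points).
  x = 5: rhs = 5, matching y values: none (0 points).
  x = 6: rhs = 11, matching y values: none (0 points).
  x = 7: rhs = 2, matching y values: 6, 11 (2 points).
  x = 8: rhs = 1, matching y values: 1, 16 (2 points).
  x = 9: rhs = 14, matching y values: none (0 points).
  x = 10: rhs = 13, matching y values: 8, 9 (2 points).
  x = 11: rhs = 4, matching y values: 2, 15 (2 points).
  x = 12: rhs = 10, matching y values: none (0 points).
  x = 13: rhs = 3, matching y values: none (0 points).
  x = 14: rhs = 6, matching y values: none (0 points).
  x = 15: rhs = 8, matching y values: 5, 12 (2 points).
  x = 16: rhs = 15, matching y values: 7, 10 (2 points).
Total affine count: 17.
Full point count |E(F_17)| = 17 + 1 = 18.
Hasse bound: |18 − (17+1)| = |0| = 0 ≤ 2√17 ≈ 8.2462 ✓.


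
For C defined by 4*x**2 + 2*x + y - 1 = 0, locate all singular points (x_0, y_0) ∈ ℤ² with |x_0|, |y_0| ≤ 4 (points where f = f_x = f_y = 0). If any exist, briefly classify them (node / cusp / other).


No singular points in the scanned grid; C is smooth there.

Compute partial derivatives:
  f_x = 8*x + 2.
  f_y = 1.
f_y = 1 is a nonzero constant, so f_y never vanishes: no point (x, y) can satisfy f = f_x = f_y = 0. In particular no (x, y) ∈ {−4, ..., 4}² is singular; the curve is smooth.


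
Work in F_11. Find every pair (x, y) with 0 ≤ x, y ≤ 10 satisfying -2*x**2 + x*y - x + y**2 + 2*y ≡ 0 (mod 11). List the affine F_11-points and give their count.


Affine F_11-points: {(0, 0), (0, 9), (2, 3), (2, 4), (4, 7), (4, 9), (5, 0), (5, 4), (10, 3), (10, 7)}; count = 10.

For each of the 121 pairs (x, y) ∈ F_11², evaluate f(x, y) mod 11. Record the zeros.
  x = 0: [0↦0, 1↦3, 2↦8, 3↦4, 4↦2, 5↦2, 6↦4, 7↦8, 8↦3, 9↦0, 10↦10]  zeros at y ∈ {0, 9}
  x = 1: [0↦8, 1↦1, 2↦7, 3↦4, 4↦3, 5↦4, 6↦7, 7↦1, 8↦8, 9↦6, 10↦6]  zeros at y ∈ ∅
  x = 2: [0↦1, 1↦6, 2↦2, 3↦0, 4↦0, 5↦2, 6↦6, 7↦1, 8↦9, 9↦8, 10↦9]  zeros at y ∈ {3, 4}
  x = 3: [0↦1, 1↦7, 2↦4, 3↦3, 4↦4, 5↦7, 6↦1, 7↦8, 8↦6, 9↦6, 10↦8]  zeros at y ∈ ∅
  x = 4: [0↦8, 1↦4, 2↦2, 3↦2, 4↦4, 5↦8, 6↦3, 7↦0, 8↦10, 9↦0, 10↦3]  zeros at y ∈ {7, 9}
  x = 5: [0↦0, 1↦8, 2↦7, 3↦8, 4↦0, 5↦5, 6↦1, 7↦10, 8↦10, 9↦1, 10↦5]  zeros at y ∈ {0, 4}
  x = 6: [0↦10, 1↦8, 2↦8, 3↦10, 4↦3, 5↦9, 6↦6, 7↦5, 8↦6, 9↦9, 10↦3]  zeros at y ∈ ∅
  x = 7: [0↦5, 1↦4, 2↦5, 3↦8, 4↦2, 5↦9, 6↦7, 7↦7, 8↦9, 9↦2, 10↦8]  zeros at y ∈ ∅
  x = 8: [0↦7, 1↦7, 2↦9, 3↦2, 4↦8, 5↦5, 6↦4, 7↦5, 8↦8, 9↦2, 10↦9]  zeros at y ∈ ∅
  x = 9: [0↦5, 1↦6, 2↦9, 3↦3, 4↦10, 5↦8, 6↦8, 7↦10, 8↦3, 9↦9, 10↦6]  zeros at y ∈ ∅
  x = 10: [0↦10, 1↦1, 2↦5, 3↦0, 4↦8, 5↦7, 6↦8, 7↦0, 8↦5, 9↦1, 10↦10]  zeros at y ∈ {3, 7}
Collecting zeros: affine points = {(0, 0), (0, 9), (2, 3), (2, 4), (4, 7), (4, 9), (5, 0), (5, 4), (10, 3), (10, 7)}.
Total count |C(F_11)_aff| = 10.


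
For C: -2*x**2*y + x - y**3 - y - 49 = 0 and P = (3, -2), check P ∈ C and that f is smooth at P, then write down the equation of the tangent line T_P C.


Tangent line at P: 25*x - 31*y - 137 = 0.

Step 1: f(3, -2) = 0, so P lies on C.
Step 2: partial derivatives
  f_x(x, y) = -4*x*y + 1, f_y(x, y) = -2*x**2 - 3*y**2 - 1.
  f_x(P) = 25, f_y(P) = -31 (gradient nonzero, so P is smooth).
Step 3: tangent line at P: 25·(x − 3) + -31·(y − -2) = 0.
Expanding: 25*x - 31*y - 137 = 0.


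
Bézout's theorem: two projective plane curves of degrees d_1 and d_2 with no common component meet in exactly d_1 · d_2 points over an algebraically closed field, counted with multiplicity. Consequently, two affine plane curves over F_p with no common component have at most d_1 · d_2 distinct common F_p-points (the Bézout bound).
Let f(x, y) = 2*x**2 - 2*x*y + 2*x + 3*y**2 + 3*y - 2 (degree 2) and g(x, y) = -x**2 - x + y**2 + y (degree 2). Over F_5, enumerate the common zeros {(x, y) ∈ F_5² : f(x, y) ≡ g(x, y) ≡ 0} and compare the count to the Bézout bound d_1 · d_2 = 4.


Common zeros: {(2, 2), (3, 3)}; count = 2; Bézout bound = 4.

deg(f) = 2, deg(g) = 2, so Bézout bound = 4.
Scan x ∈ F_5. For each x, list the y ∈ F_5 with f(x, y) ≡ 0 and those with g(x, y) ≡ 0 (mod 5); the common zeros in that column are the intersection.
  x = 0: f ≡ 0 at y ∈ ∅; g ≡ 0 at y ∈ {0, 4}; common: ∅.
  x = 1: f ≡ 0 at y ∈ ∅; g ≡ 0 at y ∈ {1, 3}; common: ∅.
  x = 2: f ≡ 0 at y ∈ {0, 2}; g ≡ 0 at y ∈ {2}; common: {2}.
  x = 3: f ≡ 0 at y ∈ {3}; g ≡ 0 at y ∈ {1, 3}; common: {3}.
  x = 4: f ≡ 0 at y ∈ {2, 3}; g ≡ 0 at y ∈ {0, 4}; common: ∅.
Collecting: common zeros = {(2, 2), (3, 3)}, so the count is 2.
Comparison with the Bézout bound: 2 ≤ 4 = deg(f)·deg(g), as expected for curves with no common component (the affine F_5-count falls short of the bound because intersections may lie at infinity, over extension fields, or carry multiplicity).


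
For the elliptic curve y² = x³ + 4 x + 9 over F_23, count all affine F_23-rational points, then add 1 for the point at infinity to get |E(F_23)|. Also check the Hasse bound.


Affine points = {(0, 3), (0, 20), (2, 5), (2, 18), (3, 5), (3, 18), (5, 4), (5, 19), (7, 9), (7, 14), (8, 1), (8, 22), (11, 2), (11, 21), (13, 2), (13, 21), (14, 7), (14, 16), (16, 11), (16, 12), (18, 5), (18, 18), (20, 4), (20, 19), (21, 4), (21, 19), (22, 2), (22, 21)}; affine count = 28; |E(F_23)| = 29.

Discriminant check: Δ ∝ 4a³ + 27b² = 4·4³ + 27·9² = 4·64 + 27·81 ≡ 5 (mod 23). Nonzero ⇒ E is nonsingular.
For each x ∈ F_23, compute rhs = x³ + 4·x + 9 mod 23, then count y ∈ F_23 with y² ≡ rhs.
  x = 0: rhs = 9, matching y values: 3, 20 (2 points).
  x = 1: rhs = 14, matching y values: none (0 points).
  x = 2: rhs = 2, matching y values: 5, 18 (2 points).
  x = 3: rhs = 2, matching y values: 5, 18 (2 points).
  x = 4: rhs = 20, matching y values: none (0 points).
  x = 5: rhs = 16, matching y values: 4, 19 (2 points).
  x = 6: rhs = 19, matching y values: none (0 points).
  x = 7: rhs = 12, matching y values: 9, 14 (2 points).
  x = 8: rhs = 1, matching y values: 1, 22 (2 points).
  x = 9: rhs = 15, matching y values: none (0 points).
  x = 10: rhs = 14, matching y values: none (0 points).
  x = 11: rhs = 4, matching y values: 2, 21 (2 points).
  x = 12: rhs = 14, matching y values: none (0 points).
  x = 13: rhs = 4, matching y values: 2, 21 (2 points).
  x = 14: rhs = 3, matching y values: 7, 16 (2 points).
  x = 15: rhs = 17, matching y values: none (0 points).
  x = 16: rhs = 6, matching y values: 11, 12 (2 points).
  x = 17: rhs = 22, matching y values: none (0 points).
  x = 18: rhs = 2, matching y values: 5, 18 (2 points).
  x = 19: rhs = 21, matching y values: none (0 points).
  x = 20: rhs = 16, matching y values: 4, 19 (2 points).
  x = 21: rhs = 16, matching y values: 4, 19 (2 points).
  x = 22: rhs = 4, matching y values: 2, 21 (2 points).
Total affine count: 28.
Full point count |E(F_23)| = 28 + 1 = 29.
Hasse bound: |29 − (23+1)| = |5| = 5 ≤ 2√23 ≈ 9.5917 ✓.


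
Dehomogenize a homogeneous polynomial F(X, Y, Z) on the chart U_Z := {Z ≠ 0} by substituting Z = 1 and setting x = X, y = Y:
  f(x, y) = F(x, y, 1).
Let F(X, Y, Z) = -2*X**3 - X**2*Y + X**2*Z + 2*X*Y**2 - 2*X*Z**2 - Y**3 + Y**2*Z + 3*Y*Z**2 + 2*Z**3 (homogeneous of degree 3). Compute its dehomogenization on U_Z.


f(x, y) = -2*x**3 - x**2*y + x**2 + 2*x*y**2 - 2*x - y**3 + y**2 + 3*y + 2

On U_Z we set Z = 1. Each monomial c·X^i·Y^j·Z^k in F becomes c·x^i·y^j·1^k = c·x^i·y^j.
Substituting Z = 1: F(X, Y, 1) = -2*x**3 - x**2*y + x**2 + 2*x*y**2 - 2*x - y**3 + y**2 + 3*y + 2.
Note: deg(f) ≤ deg(F) = 3; strict inequality happens when F is divisible by Z (lost terms).


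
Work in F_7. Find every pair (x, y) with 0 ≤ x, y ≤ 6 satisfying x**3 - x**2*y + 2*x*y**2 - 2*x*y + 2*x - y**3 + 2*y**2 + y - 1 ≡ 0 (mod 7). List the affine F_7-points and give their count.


Affine F_7-points: {(0, 3), (3, 2), (3, 3), (4, 6), (5, 4), (6, 5)}; count = 6.

For each of the 49 pairs (x, y) ∈ F_7², evaluate f(x, y) mod 7. Record the zeros.
  x = 0: [0↦6, 1↦1, 2↦1, 3↦0, 4↦6, 5↦6, 6↦1]  zeros at y ∈ {3}
  x = 1: [0↦2, 1↦3, 2↦6, 3↦5, 4↦1, 5↦2, 6↦2]  zeros at y ∈ ∅
  x = 2: [0↦4, 1↦2, 2↦6, 3↦3, 4↦1, 5↦1, 6↦4]  zeros at y ∈ ∅
  x = 3: [0↦4, 1↦4, 2↦0, 3↦0, 4↦5, 5↦2, 6↦6]  zeros at y ∈ {2, 3}
  x = 4: [0↦1, 1↦1, 2↦1, 3↦2, 4↦5, 5↦4, 6↦0]  zeros at y ∈ {6}
  x = 5: [0↦1, 1↦6, 2↦1, 3↦1, 4↦0, 5↦6, 6↦6]  zeros at y ∈ {4}
  x = 6: [0↦3, 1↦4, 2↦6, 3↦3, 4↦3, 5↦0, 6↦2]  zeros at y ∈ {5}
Collecting zeros: affine points = {(0, 3), (3, 2), (3, 3), (4, 6), (5, 4), (6, 5)}.
Total count |C(F_7)_aff| = 6.


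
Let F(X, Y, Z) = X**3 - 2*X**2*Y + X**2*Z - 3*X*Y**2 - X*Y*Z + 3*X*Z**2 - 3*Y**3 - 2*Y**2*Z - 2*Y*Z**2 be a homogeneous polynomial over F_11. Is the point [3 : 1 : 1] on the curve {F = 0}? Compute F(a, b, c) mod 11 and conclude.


F(3,1,1) ≡ 8 (mod 11); P is NOT on the curve.

Evaluate F(3, 1, 1) term-by-term (mod 11).
  X**3 ↦ 1·27·1·1 = 27
  -2*X**2*Y ↦ -2·9·1·1 = -18
  X**2*Z ↦ 1·9·1·1 = 9
  -3*X*Y**2 ↦ -3·3·1·1 = -9
  -X*Y*Z ↦ -1·3·1·1 = -3
  3*X*Z**2 ↦ 3·3·1·1 = 9
  -3*Y**3 ↦ -3·1·1·1 = -3
  -2*Y**2*Z ↦ -2·1·1·1 = -2
  -2*Y*Z**2 ↦ -2·1·1·1 = -2
Sum: F(3, 1, 1) = (27) + (-18) + (9) + (-9) + (-3) + (9) + (-3) + (-2) + (-2) = 8.
Reducing mod 11: 8 ≡ 8 (mod 11).
Since F(a, b, c) ≡ 8 ≠ 0 (mod 11), P does NOT lie on the curve.


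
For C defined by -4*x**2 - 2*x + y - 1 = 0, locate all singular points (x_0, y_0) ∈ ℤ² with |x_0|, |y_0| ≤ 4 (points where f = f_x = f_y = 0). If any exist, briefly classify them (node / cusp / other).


No singular points in the scanned grid; C is smooth there.

Compute partial derivatives:
  f_x = -8*x - 2.
  f_y = 1.
f_y = 1 is a nonzero constant, so f_y never vanishes: no point (x, y) can satisfy f = f_x = f_y = 0. In particular no (x, y) ∈ {−4, ..., 4}² is singular; the curve is smooth.


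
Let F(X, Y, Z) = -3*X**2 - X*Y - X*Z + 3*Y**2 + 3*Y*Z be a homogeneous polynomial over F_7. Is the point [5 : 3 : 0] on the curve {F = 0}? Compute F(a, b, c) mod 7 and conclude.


F(5,3,0) ≡ 0 (mod 7); P is on the curve.

Evaluate F(5, 3, 0) term-by-term (mod 7).
  -3*X**2 ↦ -3·25·1·1 = -75
  -X*Y ↦ -1·5·3·1 = -15
  -X*Z ↦ -1·5·1·0 = 0
  3*Y**2 ↦ 3·1·9·1 = 27
  3*Y*Z ↦ 3·1·3·0 = 0
Sum: F(5, 3, 0) = (-75) + (-15) + (0) + (27) + (0) = -63.
Reducing mod 7: -63 ≡ 0 (mod 7).
Since F(a, b, c) ≡ 0 (mod 7), P lies on the curve.


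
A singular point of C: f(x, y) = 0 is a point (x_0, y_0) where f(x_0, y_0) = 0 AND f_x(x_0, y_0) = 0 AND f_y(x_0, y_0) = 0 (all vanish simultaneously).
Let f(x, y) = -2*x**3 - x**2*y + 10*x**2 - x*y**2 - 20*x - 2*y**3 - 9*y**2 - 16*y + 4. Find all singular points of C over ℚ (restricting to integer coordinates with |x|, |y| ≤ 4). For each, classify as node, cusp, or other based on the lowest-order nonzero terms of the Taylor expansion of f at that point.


Singular points: {(2, -2)}; classification: cusp.

Compute partial derivatives:
  f_x = -6*x**2 - 2*x*y + 20*x - y**2 - 20.
  f_y = -x**2 - 2*x*y - 6*y**2 - 18*y - 16.
Scan x_0 ∈ {−4, ..., 4}. For each x_0, f_y(x_0, y) is a polynomial in y; find its integer roots y ∈ {−4, ..., 4}, then test f_x and f at those candidates.
  x = -4: f_y(-4, y) = -6*y**2 - 10*y - 32; no integer root y with |y| ≤ 4.
  x = -3: f_y(-3, y) = -6*y**2 - 12*y - 25; no integer root y with |y| ≤ 4.
  x = -2: f_y(-2, y) = -6*y**2 - 14*y - 20; no integer root y with |y| ≤ 4.
  x = -1: f_y(-1, y) = -6*y**2 - 16*y - 17; no integer root y with |y| ≤ 4.
  x = 0: f_y(0, y) = -6*y**2 - 18*y - 16; no integer root y with |y| ≤ 4.
  x = 1: f_y(1, y) = -6*y**2 - 20*y - 17; no integer root y with |y| ≤ 4.
  x = 2: f_y(2, y) = -6*y**2 - 22*y - 20; vanishes at y ∈ {-2}. (2, -2): f_x = 0, f = 0 — SINGULAR.
  x = 3: f_y(3, y) = -6*y**2 - 24*y - 25; no integer root y with |y| ≤ 4.
  x = 4: f_y(4, y) = -6*y**2 - 26*y - 32; no integer root y with |y| ≤ 4.
Only singular point on the grid: (2, -2).
Classify: substitute x = 2 + u, y = -2 + v and expand: f = -2*u**3 - u**2*v - u*v**2 - 2*v**3 + v**2.
No constant or linear terms (consistent with a singular point). Quadratic part: v**2. Cubic part: -2*u**3 - u**2*v - u*v**2 - 2*v**3.
The quadratic part v**2 is a perfect square, so there is a single (double) tangent line v = 0, i.e. y = -2. Restricting the cubic part to that line (v = 0) leaves -2*u**3 ≠ 0, so f is not divisible by v and the branch is v² ≈ 2*u**3 to lowest order — this is a cusp.
Classification: cusp.


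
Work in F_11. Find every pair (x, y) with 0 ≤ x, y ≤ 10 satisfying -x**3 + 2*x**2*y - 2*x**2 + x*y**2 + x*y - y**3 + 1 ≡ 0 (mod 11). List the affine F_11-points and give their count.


Affine F_11-points: {(0, 1), (1, 2), (1, 3), (1, 7), (2, 6), (2, 8), (2, 10), (3, 0), (3, 5), (3, 9), (4, 3), (4, 9), (6, 8), (7, 0), (9, 9), (10, 0), (10, 3), (10, 7)}; count = 18.

For each of the 121 pairs (x, y) ∈ F_11², evaluate f(x, y) mod 11. Record the zeros.
  x = 0: [0↦1, 1↦0, 2↦4, 3↦7, 4↦3, 5↦8, 6↦5, 7↦10, 8↦6, 9↦9, 10↦2]  zeros at y ∈ {1}
  x = 1: [0↦9, 1↦1, 2↦0, 3↦0, 4↦6, 5↦1, 6↦1, 7↦0, 8↦3, 9↦4, 10↦8]  zeros at y ∈ {2, 3, 7}
  x = 2: [0↦7, 1↦7, 2↦5, 3↦6, 4↦4, 5↦4, 6↦0, 7↦8, 8↦0, 9↦3, 10↦0]  zeros at y ∈ {6, 8, 10}
  x = 3: [0↦0, 1↦1, 2↦2, 3↦8, 4↦2, 5↦0, 6↦7, 7↦6, 8↦2, 9↦0, 10↦5]  zeros at y ∈ {0, 5, 9}
  x = 4: [0↦4, 1↦10, 2↦7, 3↦0, 4↦5, 5↦5, 6↦5, 7↦10, 8↦3, 9↦0, 10↦6]  zeros at y ∈ {3, 9}
  x = 5: [0↦2, 1↦6, 2↦3, 3↦9, 4↦7, 5↦2, 6↦10, 7↦3, 8↦8, 9↦8, 10↦8]  zeros at y ∈ ∅
  x = 6: [0↦10, 1↦5, 2↦6, 3↦7, 4↦2, 5↦7, 6↦5, 7↦1, 8↦0, 9↦7, 10↦5]  zeros at y ∈ {8}
  x = 7: [0↦0, 1↦1, 2↦10, 3↦10, 4↦6, 5↦3, 6↦6, 7↦9, 8↦6, 9↦2, 10↦2]  zeros at y ∈ {0}
  x = 8: [0↦10, 1↦10, 2↦9, 3↦1, 4↦2, 5↦6, 6↦7, 7↦10, 8↦9, 9↦9, 10↦4]  zeros at y ∈ ∅
  x = 9: [0↦1, 1↦4, 2↦8, 3↦7, 4↦6, 5↦10, 6↦2, 7↦9, 8↦3, 9↦0, 10↦5]  zeros at y ∈ {9}
  x = 10: [0↦0, 1↦10, 2↦1, 3↦0, 4↦1, 5↦9, 6↦7, 7↦0, 8↦4, 9↦2, 10↦10]  zeros at y ∈ {0, 3, 7}
Collecting zeros: affine points = {(0, 1), (1, 2), (1, 3), (1, 7), (2, 6), (2, 8), (2, 10), (3, 0), (3, 5), (3, 9), (4, 3), (4, 9), (6, 8), (7, 0), (9, 9), (10, 0), (10, 3), (10, 7)}.
Total count |C(F_11)_aff| = 18.


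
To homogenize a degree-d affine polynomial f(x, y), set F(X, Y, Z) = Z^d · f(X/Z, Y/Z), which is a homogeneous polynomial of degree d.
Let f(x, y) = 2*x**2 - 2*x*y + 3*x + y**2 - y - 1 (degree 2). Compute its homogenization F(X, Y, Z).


F(X, Y, Z) = 2*X**2 - 2*X*Y + 3*X*Z + Y**2 - Y*Z - Z**2

deg(f) = 2.
Substitute x = X/Z, y = Y/Z into f, then multiply by Z^2.
  monomial 2·x^2·y^0 ↦ 2·X^2·Y^0·Z^0.
  monomial -2·x^1·y^1 ↦ -2·X^1·Y^1·Z^0.
  monomial 3·x^1·y^0 ↦ 3·X^1·Y^0·Z^1.
  monomial 1·x^0·y^2 ↦ 1·X^0·Y^2·Z^0.
  monomial -1·x^0·y^1 ↦ -1·X^0·Y^1·Z^1.
  monomial -1·x^0·y^0 ↦ -1·X^0·Y^0·Z^2.
Collecting: F(X, Y, Z) = 2*X**2 - 2*X*Y + 3*X*Z + Y**2 - Y*Z - Z**2.


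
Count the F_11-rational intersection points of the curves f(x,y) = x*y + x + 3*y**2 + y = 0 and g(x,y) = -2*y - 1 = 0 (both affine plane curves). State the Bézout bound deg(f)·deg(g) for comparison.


Common zeros: {(5, 5)}; count = 1; Bézout bound = 2.

deg(f) = 2, deg(g) = 1, so Bézout bound = 2.
Scan x ∈ F_11. For each x, list the y ∈ F_11 with f(x, y) ≡ 0 and those with g(x, y) ≡ 0 (mod 11); the common zeros in that column are the intersection.
  x = 0: f ≡ 0 at y ∈ {0, 7}; g ≡ 0 at y ∈ {5}; common: ∅.
  x = 1: f ≡ 0 at y ∈ {6, 8}; g ≡ 0 at y ∈ {5}; common: ∅.
  x = 2: f ≡ 0 at y ∈ ∅; g ≡ 0 at y ∈ {5}; common: ∅.
  x = 3: f ≡ 0 at y ∈ ∅; g ≡ 0 at y ∈ {5}; common: ∅.
  x = 4: f ≡ 0 at y ∈ ∅; g ≡ 0 at y ∈ {5}; common: ∅.
  x = 5: f ≡ 0 at y ∈ {4, 5}; g ≡ 0 at y ∈ {5}; common: {5}.
  x = 6: f ≡ 0 at y ∈ ∅; g ≡ 0 at y ∈ {5}; common: ∅.
  x = 7: f ≡ 0 at y ∈ ∅; g ≡ 0 at y ∈ {5}; common: ∅.
  x = 8: f ≡ 0 at y ∈ ∅; g ≡ 0 at y ∈ {5}; common: ∅.
  x = 9: f ≡ 0 at y ∈ {1, 3}; g ≡ 0 at y ∈ {5}; common: ∅.
  x = 10: f ≡ 0 at y ∈ {2, 9}; g ≡ 0 at y ∈ {5}; common: ∅.
Collecting: common zeros = {(5, 5)}, so the count is 1.
Comparison with the Bézout bound: 1 ≤ 2 = deg(f)·deg(g), as expected for curves with no common component (the affine F_11-count falls short of the bound because intersections may lie at infinity, over extension fields, or carry multiplicity).


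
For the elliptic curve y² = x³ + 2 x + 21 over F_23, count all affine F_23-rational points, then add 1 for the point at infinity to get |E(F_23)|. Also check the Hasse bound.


Affine points = {(1, 1), (1, 22), (3, 10), (3, 13), (4, 1), (4, 22), (5, 8), (5, 15), (9, 3), (9, 20), (10, 11), (10, 12), (12, 5), (12, 18), (13, 6), (13, 17), (16, 3), (16, 20), (17, 0), (18, 1), (18, 22), (19, 8), (19, 15), (21, 3), (21, 20), (22, 8), (22, 15)}; affine count = 27; |E(F_23)| = 28.

Discriminant check: Δ ∝ 4a³ + 27b² = 4·2³ + 27·21² = 4·8 + 27·441 ≡ 2 (mod 23). Nonzero ⇒ E is nonsingular.
For each x ∈ F_23, compute rhs = x³ + 2·x + 21 mod 23, then count y ∈ F_23 with y² ≡ rhs.
  x = 0: rhs = 21, matching y values: none (0 points).
  x = 1: rhs = 1, matching y values: 1, 22 (2 points).
  x = 2: rhs = 10, matching y values: none (0 points).
  x = 3: rhs = 8, matching y values: 10, 13 (2 points).
  x = 4: rhs = 1, matching y values: 1, 22 (2 points).
  x = 5: rhs = 18, matching y values: 8, 15 (2 points).
  x = 6: rhs = 19, matching y values: none (0 points).
  x = 7: rhs = 10, matching y values: none (0 points).
  x = 8: rhs = 20, matching y values: none (0 points).
  x = 9: rhs = 9, matching y values: 3, 20 (2 points).
  x = 10: rhs = 6, matching y values: 11, 12 (2 points).
  x = 11: rhs = 17, matching y values: none (0 points).
  x = 12: rhs = 2, matching y values: 5, 18 (2 points).
  x = 13: rhs = 13, matching y values: 6, 17 (2 points).
  x = 14: rhs = 10, matching y values: none (0 points).
  x = 15: rhs = 22, matching y values: none (0 points).
  x = 16: rhs = 9, matching y values: 3, 20 (2 points).
  x = 17: rhs = 0, matching y values: 0 (1 points).
  x = 18: rhs = 1, matching y values: 1, 22 (2 points).
  x = 19: rhs = 18, matching y values: 8, 15 (2 points).
  x = 20: rhs = 11, matching y values: none (0 points).
  x = 21: rhs = 9, matching y values: 3, 20 (2 points).
  x = 22: rhs = 18, matching y values: 8, 15 (2 points).
Total affine count: 27.
Full point count |E(F_23)| = 27 + 1 = 28.
Hasse bound: |28 − (23+1)| = |4| = 4 ≤ 2√23 ≈ 9.5917 ✓.
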